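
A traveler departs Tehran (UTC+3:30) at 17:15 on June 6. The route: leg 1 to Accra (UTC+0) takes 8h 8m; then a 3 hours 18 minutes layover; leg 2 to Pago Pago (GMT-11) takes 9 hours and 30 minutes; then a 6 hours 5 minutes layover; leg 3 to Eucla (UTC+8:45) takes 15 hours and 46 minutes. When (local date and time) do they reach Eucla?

17:17 on June 8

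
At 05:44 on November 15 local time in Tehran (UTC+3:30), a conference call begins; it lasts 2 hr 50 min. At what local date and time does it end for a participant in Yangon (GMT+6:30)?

11:34 on Nov 15

Convert start to UTC: 05:44 − 3:30 = 02:14 UTC on Nov 15.
Add 2 hours and 50 minutes duration → 05:04 UTC.
Yangon is UTC+6:30, so local end time = 05:04 + 6:30 = 11:34 on Nov 15.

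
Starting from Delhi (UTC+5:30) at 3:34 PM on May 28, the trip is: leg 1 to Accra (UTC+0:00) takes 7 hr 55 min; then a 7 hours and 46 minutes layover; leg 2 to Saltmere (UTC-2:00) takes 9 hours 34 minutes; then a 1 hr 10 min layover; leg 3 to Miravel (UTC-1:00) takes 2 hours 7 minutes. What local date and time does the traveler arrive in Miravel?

Convert departure to UTC: 3:34 PM − 5:30 = 10:04 AM UTC on May 28.
Add 7 hours 55 minutes leg 1 → 5:59 PM UTC.
Add 7 hours 46 minutes layover in Accra → 1:45 AM UTC (May 29).
Add 9 hours 34 minutes leg 2 → 11:19 AM UTC.
Add 1 hour and 10 minutes layover in Saltmere → 12:29 PM UTC.
Add 2 hours and 7 minutes leg 3 → 2:36 PM UTC.
Miravel is UTC−1:00, so local arrival = 2:36 PM − 1:00 = 1:36 PM on May 29.

1:36 PM on May 29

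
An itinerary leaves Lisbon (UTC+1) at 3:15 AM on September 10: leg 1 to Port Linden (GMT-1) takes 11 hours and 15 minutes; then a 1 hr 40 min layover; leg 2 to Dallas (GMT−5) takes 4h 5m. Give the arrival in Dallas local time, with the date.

2:15 PM on Sep 10

Convert departure to UTC: 3:15 AM − 1:00 = 2:15 AM UTC on Sep 10.
Add 11 hours 15 minutes leg 1 → 1:30 PM UTC.
Add 1 hour and 40 minutes layover in Port Linden → 3:10 PM UTC.
Add 4 hours 5 minutes leg 2 → 7:15 PM UTC.
Dallas is UTC−5:00, so local arrival = 7:15 PM − 5:00 = 2:15 PM on Sep 10.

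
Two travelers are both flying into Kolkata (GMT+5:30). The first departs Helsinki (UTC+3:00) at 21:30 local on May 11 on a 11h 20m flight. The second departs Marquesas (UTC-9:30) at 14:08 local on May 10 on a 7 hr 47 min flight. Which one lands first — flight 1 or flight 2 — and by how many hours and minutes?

the second, by 22 hours 25 minutes

Flight 1 in UTC: 21:30 − 3:00 = 18:30 on May 11.
+11 hours and 20 minutes → arrive 05:50 UTC on May 12.
Flight 2 in UTC: 14:08 + 9:30 = 23:38 on May 10.
+7 hours and 47 minutes → arrive 07:25 UTC on May 11.
Flight 2 lands earlier by 22 hours 25 minutes.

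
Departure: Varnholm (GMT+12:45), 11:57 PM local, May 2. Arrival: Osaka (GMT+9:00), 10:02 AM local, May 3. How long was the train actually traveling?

13 hours 50 minutes

Osaka is 3:45 behind Varnholm.
Clock-face elapsed time (ignoring zones) is 10 hours 5 minutes.
Actual elapsed = 10 hours 5 minutes + 3:45 = 13 hours 50 minutes.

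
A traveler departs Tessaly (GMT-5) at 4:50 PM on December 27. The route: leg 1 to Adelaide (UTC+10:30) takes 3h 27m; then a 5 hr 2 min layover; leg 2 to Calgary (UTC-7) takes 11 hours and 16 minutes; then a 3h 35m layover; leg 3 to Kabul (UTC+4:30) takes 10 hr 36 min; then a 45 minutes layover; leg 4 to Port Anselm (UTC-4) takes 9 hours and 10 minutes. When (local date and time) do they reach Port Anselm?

Convert departure to UTC: 4:50 PM + 5:00 = 9:50 PM UTC on Dec 27.
Add 3 hours 27 minutes leg 1 → 1:17 AM UTC (Dec 28).
Add 5 hours 2 minutes layover in Adelaide → 6:19 AM UTC.
Add 11 hours and 16 minutes leg 2 → 5:35 PM UTC.
Add 3 hours and 35 minutes layover in Calgary → 9:10 PM UTC.
Add 10 hours 36 minutes leg 3 → 7:46 AM UTC (Dec 29).
Add 45 minutes layover in Kabul → 8:31 AM UTC.
Add 9 hours and 10 minutes leg 4 → 5:41 PM UTC.
Port Anselm is UTC−4:00, so local arrival = 5:41 PM − 4:00 = 1:41 PM on Dec 29.

1:41 PM on December 29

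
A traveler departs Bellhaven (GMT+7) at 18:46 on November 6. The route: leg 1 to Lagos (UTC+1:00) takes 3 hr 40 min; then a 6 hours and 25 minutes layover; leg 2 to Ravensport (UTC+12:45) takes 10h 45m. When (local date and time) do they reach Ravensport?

21:21 on Nov 7

Convert departure to UTC: 18:46 − 7:00 = 11:46 UTC on Nov 6.
Add 3 hours 40 minutes leg 1 → 15:26 UTC.
Add 6 hours and 25 minutes layover in Lagos → 21:51 UTC.
Add 10 hours and 45 minutes leg 2 → 08:36 UTC (Nov 7).
Ravensport is UTC+12:45, so local arrival = 08:36 + 12:45 = 21:21 on Nov 7.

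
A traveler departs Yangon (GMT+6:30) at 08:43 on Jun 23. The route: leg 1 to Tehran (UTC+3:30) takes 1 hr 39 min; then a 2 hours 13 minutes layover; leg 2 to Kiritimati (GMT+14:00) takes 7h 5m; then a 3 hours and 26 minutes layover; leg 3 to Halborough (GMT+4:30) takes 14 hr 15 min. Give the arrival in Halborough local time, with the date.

11:21 on June 24

Convert departure to UTC: 08:43 − 6:30 = 02:13 UTC on Jun 23.
Add 1 hour 39 minutes leg 1 → 03:52 UTC.
Add 2 hours 13 minutes layover in Tehran → 06:05 UTC.
Add 7 hours and 5 minutes leg 2 → 13:10 UTC.
Add 3 hours 26 minutes layover in Kiritimati → 16:36 UTC.
Add 14 hours and 15 minutes leg 3 → 06:51 UTC (Jun 24).
Halborough is UTC+4:30, so local arrival = 06:51 + 4:30 = 11:21 on Jun 24.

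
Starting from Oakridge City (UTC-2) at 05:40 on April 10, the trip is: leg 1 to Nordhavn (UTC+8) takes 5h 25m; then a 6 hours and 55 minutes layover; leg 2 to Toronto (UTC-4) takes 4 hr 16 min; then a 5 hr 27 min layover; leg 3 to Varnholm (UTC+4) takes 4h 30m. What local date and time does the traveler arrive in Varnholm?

14:13 on April 11

Convert departure to UTC: 05:40 + 2:00 = 07:40 UTC on Apr 10.
Add 5 hours 25 minutes leg 1 → 13:05 UTC.
Add 6 hours 55 minutes layover in Nordhavn → 20:00 UTC.
Add 4 hours 16 minutes leg 2 → 00:16 UTC (Apr 11).
Add 5 hours 27 minutes layover in Toronto → 05:43 UTC.
Add 4 hours and 30 minutes leg 3 → 10:13 UTC.
Varnholm is UTC+4:00, so local arrival = 10:13 + 4:00 = 14:13 on Apr 11.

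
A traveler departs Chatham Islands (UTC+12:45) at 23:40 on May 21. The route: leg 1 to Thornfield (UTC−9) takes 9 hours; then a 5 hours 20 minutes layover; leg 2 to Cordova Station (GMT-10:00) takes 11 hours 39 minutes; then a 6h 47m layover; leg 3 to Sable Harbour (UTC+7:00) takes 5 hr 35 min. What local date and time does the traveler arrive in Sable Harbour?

Convert departure to UTC: 23:40 − 12:45 = 10:55 UTC on May 21.
Add 9 hours leg 1 → 19:55 UTC.
Add 5 hours 20 minutes layover in Thornfield → 01:15 UTC (May 22).
Add 11 hours 39 minutes leg 2 → 12:54 UTC.
Add 6 hours 47 minutes layover in Cordova Station → 19:41 UTC.
Add 5 hours 35 minutes leg 3 → 01:16 UTC (May 23).
Sable Harbour is UTC+7:00, so local arrival = 01:16 + 7:00 = 08:16 on May 23.

08:16 on May 23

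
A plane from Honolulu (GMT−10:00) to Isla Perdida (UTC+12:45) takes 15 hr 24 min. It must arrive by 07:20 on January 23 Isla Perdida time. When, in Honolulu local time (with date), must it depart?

Target arrival in UTC: 07:20 − 12:45 = 18:35 on Jan 22.
Subtract 15 hours and 24 minutes → departure 03:11 UTC on Jan 22.
Honolulu is UTC−10:00: 03:11 − 10:00 = 17:11 on Jan 21.

17:11 on January 21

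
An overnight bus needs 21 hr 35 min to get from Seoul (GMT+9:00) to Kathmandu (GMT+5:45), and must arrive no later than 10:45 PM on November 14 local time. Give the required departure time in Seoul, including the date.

Target arrival in UTC: 10:45 PM − 5:45 = 5:00 PM on Nov 14.
Subtract 21 hours 35 minutes → departure 7:25 PM UTC on Nov 13.
Seoul is UTC+9:00: 7:25 PM + 9:00 = 4:25 AM on Nov 14.

4:25 AM on November 14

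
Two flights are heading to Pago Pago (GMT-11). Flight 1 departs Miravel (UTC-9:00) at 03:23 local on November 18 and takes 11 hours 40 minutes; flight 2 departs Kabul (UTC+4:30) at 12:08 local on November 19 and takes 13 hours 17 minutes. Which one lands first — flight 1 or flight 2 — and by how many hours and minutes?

the first, by 20 hours 52 minutes

Flight 1 in UTC: 03:23 + 9:00 = 12:23 on Nov 18.
+11 hours and 40 minutes → arrive 00:03 UTC on Nov 19.
Flight 2 in UTC: 12:08 − 4:30 = 07:38 on Nov 19.
+13 hours and 17 minutes → arrive 20:55 UTC on Nov 19.
Flight 1 lands earlier by 20 hours 52 minutes.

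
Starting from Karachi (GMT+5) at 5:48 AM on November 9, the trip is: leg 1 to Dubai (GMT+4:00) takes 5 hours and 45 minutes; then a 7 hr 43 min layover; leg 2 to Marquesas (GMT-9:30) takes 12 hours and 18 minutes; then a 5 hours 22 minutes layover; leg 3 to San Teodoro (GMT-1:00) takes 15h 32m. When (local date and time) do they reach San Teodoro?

Convert departure to UTC: 5:48 AM − 5:00 = 12:48 AM UTC on Nov 9.
Add 5 hours and 45 minutes leg 1 → 6:33 AM UTC.
Add 7 hours 43 minutes layover in Dubai → 2:16 PM UTC.
Add 12 hours and 18 minutes leg 2 → 2:34 AM UTC (Nov 10).
Add 5 hours and 22 minutes layover in Marquesas → 7:56 AM UTC.
Add 15 hours and 32 minutes leg 3 → 11:28 PM UTC.
San Teodoro is UTC−1:00, so local arrival = 11:28 PM − 1:00 = 10:28 PM on Nov 10.

10:28 PM on November 10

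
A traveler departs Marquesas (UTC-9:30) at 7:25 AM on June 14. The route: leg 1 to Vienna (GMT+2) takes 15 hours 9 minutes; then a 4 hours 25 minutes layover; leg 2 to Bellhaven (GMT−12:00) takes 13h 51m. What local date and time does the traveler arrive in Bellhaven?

2:20 PM on Jun 15

Convert departure to UTC: 7:25 AM + 9:30 = 4:55 PM UTC on Jun 14.
Add 15 hours 9 minutes leg 1 → 8:04 AM UTC (Jun 15).
Add 4 hours and 25 minutes layover in Vienna → 12:29 PM UTC.
Add 13 hours and 51 minutes leg 2 → 2:20 AM UTC (Jun 16).
Bellhaven is UTC−12:00, so local arrival = 2:20 AM − 12:00 = 2:20 PM on Jun 15.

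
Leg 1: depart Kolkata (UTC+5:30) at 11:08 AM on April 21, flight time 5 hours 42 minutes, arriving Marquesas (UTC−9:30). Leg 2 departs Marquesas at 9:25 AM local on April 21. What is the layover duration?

7 hours 35 minutes

Convert departure to UTC: 11:08 AM − 5:30 = 5:38 AM UTC on Apr 21.
Add 5 hours and 42 minutes flight time → 11:20 AM UTC.
Marquesas is UTC−9:30, so local arrival = 11:20 AM − 9:30 = 1:50 AM on Apr 21.
Layover = 9:25 AM − 1:50 AM = 7 hours 35 minutes.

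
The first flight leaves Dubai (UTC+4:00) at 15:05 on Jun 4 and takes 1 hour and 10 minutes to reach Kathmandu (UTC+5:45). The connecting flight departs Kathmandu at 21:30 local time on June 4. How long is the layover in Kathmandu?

Convert departure to UTC: 15:05 − 4:00 = 11:05 UTC on Jun 4.
Add 1 hour 10 minutes flight time → 12:15 UTC.
Kathmandu is UTC+5:45, so local arrival = 12:15 + 5:45 = 18:00 on Jun 4.
Layover = 21:30 − 18:00 = 3 hours 30 minutes.

3 hours 30 minutes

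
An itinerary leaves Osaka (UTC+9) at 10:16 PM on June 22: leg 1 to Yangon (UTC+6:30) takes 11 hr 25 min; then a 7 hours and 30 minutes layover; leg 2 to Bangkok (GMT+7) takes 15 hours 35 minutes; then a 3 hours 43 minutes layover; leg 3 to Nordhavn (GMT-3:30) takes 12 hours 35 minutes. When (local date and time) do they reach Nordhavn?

Convert departure to UTC: 10:16 PM − 9:00 = 1:16 PM UTC on Jun 22.
Add 11 hours 25 minutes leg 1 → 12:41 AM UTC (Jun 23).
Add 7 hours and 30 minutes layover in Yangon → 8:11 AM UTC.
Add 15 hours 35 minutes leg 2 → 11:46 PM UTC.
Add 3 hours 43 minutes layover in Bangkok → 3:29 AM UTC (Jun 24).
Add 12 hours and 35 minutes leg 3 → 4:04 PM UTC.
Nordhavn is UTC−3:30, so local arrival = 4:04 PM − 3:30 = 12:34 PM on Jun 24.

12:34 PM on June 24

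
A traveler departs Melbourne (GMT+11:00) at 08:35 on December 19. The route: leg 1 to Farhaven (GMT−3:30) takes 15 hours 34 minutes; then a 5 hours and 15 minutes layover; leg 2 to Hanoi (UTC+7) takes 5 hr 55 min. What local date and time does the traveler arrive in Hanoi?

07:19 on Dec 20

Convert departure to UTC: 08:35 − 11:00 = 21:35 UTC on Dec 18.
Add 15 hours and 34 minutes leg 1 → 13:09 UTC (Dec 19).
Add 5 hours 15 minutes layover in Farhaven → 18:24 UTC.
Add 5 hours and 55 minutes leg 2 → 00:19 UTC (Dec 20).
Hanoi is UTC+7:00, so local arrival = 00:19 + 7:00 = 07:19 on Dec 20.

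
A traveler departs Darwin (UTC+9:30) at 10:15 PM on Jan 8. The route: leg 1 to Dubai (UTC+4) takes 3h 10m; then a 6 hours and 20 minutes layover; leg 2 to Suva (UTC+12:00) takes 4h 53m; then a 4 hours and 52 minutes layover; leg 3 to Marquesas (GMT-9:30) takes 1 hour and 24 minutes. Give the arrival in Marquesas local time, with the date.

Convert departure to UTC: 10:15 PM − 9:30 = 12:45 PM UTC on Jan 8.
Add 3 hours 10 minutes leg 1 → 3:55 PM UTC.
Add 6 hours and 20 minutes layover in Dubai → 10:15 PM UTC.
Add 4 hours and 53 minutes leg 2 → 3:08 AM UTC (Jan 9).
Add 4 hours and 52 minutes layover in Suva → 8:00 AM UTC.
Add 1 hour 24 minutes leg 3 → 9:24 AM UTC.
Marquesas is UTC−9:30, so local arrival = 9:24 AM − 9:30 = 11:54 PM on Jan 8.

11:54 PM on January 8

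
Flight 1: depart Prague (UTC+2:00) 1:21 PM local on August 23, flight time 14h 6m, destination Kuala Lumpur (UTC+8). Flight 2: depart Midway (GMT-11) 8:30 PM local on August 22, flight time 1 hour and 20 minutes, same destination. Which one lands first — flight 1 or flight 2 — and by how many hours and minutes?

the second, by 16 hours 37 minutes

Flight 1 in UTC: 1:21 PM − 2:00 = 11:21 AM on Aug 23.
+14 hours and 6 minutes → arrive 1:27 AM UTC on Aug 24.
Flight 2 in UTC: 8:30 PM + 11:00 = 7:30 AM on Aug 23.
+1 hour 20 minutes → arrive 8:50 AM UTC on Aug 23.
Flight 2 lands earlier by 16 hours 37 minutes.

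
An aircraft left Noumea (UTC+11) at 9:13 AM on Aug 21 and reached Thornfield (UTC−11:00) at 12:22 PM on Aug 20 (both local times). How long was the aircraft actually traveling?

Thornfield is 22:00 behind Noumea.
Clock-face elapsed time (ignoring zones) is −20 hours 51 minutes.
Actual elapsed = −20 hours 51 minutes + 22:00 = 1 hour 9 minutes.

1 hour 9 minutes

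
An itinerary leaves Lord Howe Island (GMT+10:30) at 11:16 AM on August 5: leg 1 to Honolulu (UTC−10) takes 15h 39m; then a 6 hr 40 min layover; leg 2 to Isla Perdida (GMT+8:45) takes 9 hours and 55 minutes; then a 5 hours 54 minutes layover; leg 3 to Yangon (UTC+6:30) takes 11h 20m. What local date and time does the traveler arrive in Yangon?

Convert departure to UTC: 11:16 AM − 10:30 = 12:46 AM UTC on Aug 5.
Add 15 hours and 39 minutes leg 1 → 4:25 PM UTC.
Add 6 hours 40 minutes layover in Honolulu → 11:05 PM UTC.
Add 9 hours and 55 minutes leg 2 → 9:00 AM UTC (Aug 6).
Add 5 hours and 54 minutes layover in Isla Perdida → 2:54 PM UTC.
Add 11 hours 20 minutes leg 3 → 2:14 AM UTC (Aug 7).
Yangon is UTC+6:30, so local arrival = 2:14 AM + 6:30 = 8:44 AM on Aug 7.

8:44 AM on August 7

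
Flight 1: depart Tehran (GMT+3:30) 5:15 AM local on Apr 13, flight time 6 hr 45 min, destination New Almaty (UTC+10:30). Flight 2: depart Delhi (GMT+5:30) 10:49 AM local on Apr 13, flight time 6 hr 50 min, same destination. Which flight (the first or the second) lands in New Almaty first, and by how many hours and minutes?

the first, by 3 hours 39 minutes

Flight 1 in UTC: 5:15 AM − 3:30 = 1:45 AM on Apr 13.
+6 hours 45 minutes → arrive 8:30 AM UTC on Apr 13.
Flight 2 in UTC: 10:49 AM − 5:30 = 5:19 AM on Apr 13.
+6 hours and 50 minutes → arrive 12:09 PM UTC on Apr 13.
Flight 1 lands earlier by 3 hours 39 minutes.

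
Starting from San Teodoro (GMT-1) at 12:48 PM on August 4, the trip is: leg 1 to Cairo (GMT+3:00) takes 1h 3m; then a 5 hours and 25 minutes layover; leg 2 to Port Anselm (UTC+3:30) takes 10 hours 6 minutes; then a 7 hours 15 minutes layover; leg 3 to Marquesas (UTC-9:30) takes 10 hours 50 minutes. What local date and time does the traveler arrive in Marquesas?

Convert departure to UTC: 12:48 PM + 1:00 = 1:48 PM UTC on Aug 4.
Add 1 hour and 3 minutes leg 1 → 2:51 PM UTC.
Add 5 hours 25 minutes layover in Cairo → 8:16 PM UTC.
Add 10 hours and 6 minutes leg 2 → 6:22 AM UTC (Aug 5).
Add 7 hours 15 minutes layover in Port Anselm → 1:37 PM UTC.
Add 10 hours 50 minutes leg 3 → 12:27 AM UTC (Aug 6).
Marquesas is UTC−9:30, so local arrival = 12:27 AM − 9:30 = 2:57 PM on Aug 5.

2:57 PM on August 5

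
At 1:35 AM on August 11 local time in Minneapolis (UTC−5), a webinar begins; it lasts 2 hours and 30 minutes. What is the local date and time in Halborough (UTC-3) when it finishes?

Convert start to UTC: 1:35 AM + 5:00 = 6:35 AM UTC on Aug 11.
Add 2 hours and 30 minutes duration → 9:05 AM UTC.
Halborough is UTC−3:00, so local end time = 9:05 AM − 3:00 = 6:05 AM on Aug 11.

6:05 AM on August 11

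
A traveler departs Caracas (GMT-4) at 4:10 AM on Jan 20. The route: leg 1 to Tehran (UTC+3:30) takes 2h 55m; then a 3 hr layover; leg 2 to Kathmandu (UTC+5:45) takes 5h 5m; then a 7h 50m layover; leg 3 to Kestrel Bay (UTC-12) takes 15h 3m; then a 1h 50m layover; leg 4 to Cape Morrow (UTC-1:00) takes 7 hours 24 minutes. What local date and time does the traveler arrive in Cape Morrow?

Convert departure to UTC: 4:10 AM + 4:00 = 8:10 AM UTC on Jan 20.
Add 2 hours 55 minutes leg 1 → 11:05 AM UTC.
Add 3 hours layover in Tehran → 2:05 PM UTC.
Add 5 hours 5 minutes leg 2 → 7:10 PM UTC.
Add 7 hours 50 minutes layover in Kathmandu → 3:00 AM UTC (Jan 21).
Add 15 hours 3 minutes leg 3 → 6:03 PM UTC.
Add 1 hour 50 minutes layover in Kestrel Bay → 7:53 PM UTC.
Add 7 hours and 24 minutes leg 4 → 3:17 AM UTC (Jan 22).
Cape Morrow is UTC−1:00, so local arrival = 3:17 AM − 1:00 = 2:17 AM on Jan 22.

2:17 AM on January 22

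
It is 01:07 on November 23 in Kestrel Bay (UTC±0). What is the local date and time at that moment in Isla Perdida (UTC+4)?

Isla Perdida is 4:00 ahead of Kestrel Bay.
Shift by the zone difference: 01:07 + 4:00 = 05:07 on Nov 23 in Isla Perdida.

05:07 on November 23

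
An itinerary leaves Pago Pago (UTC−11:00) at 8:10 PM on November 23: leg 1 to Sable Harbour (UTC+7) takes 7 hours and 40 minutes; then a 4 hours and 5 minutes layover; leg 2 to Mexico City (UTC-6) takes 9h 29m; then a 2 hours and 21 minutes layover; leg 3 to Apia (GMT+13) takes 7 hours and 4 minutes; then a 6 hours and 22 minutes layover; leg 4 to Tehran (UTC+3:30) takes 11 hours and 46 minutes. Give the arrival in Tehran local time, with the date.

Convert departure to UTC: 8:10 PM + 11:00 = 7:10 AM UTC on Nov 24.
Add 7 hours 40 minutes leg 1 → 2:50 PM UTC.
Add 4 hours and 5 minutes layover in Sable Harbour → 6:55 PM UTC.
Add 9 hours and 29 minutes leg 2 → 4:24 AM UTC (Nov 25).
Add 2 hours and 21 minutes layover in Mexico City → 6:45 AM UTC.
Add 7 hours and 4 minutes leg 3 → 1:49 PM UTC.
Add 6 hours and 22 minutes layover in Apia → 8:11 PM UTC.
Add 11 hours and 46 minutes leg 4 → 7:57 AM UTC (Nov 26).
Tehran is UTC+3:30, so local arrival = 7:57 AM + 3:30 = 11:27 AM on Nov 26.

11:27 AM on November 26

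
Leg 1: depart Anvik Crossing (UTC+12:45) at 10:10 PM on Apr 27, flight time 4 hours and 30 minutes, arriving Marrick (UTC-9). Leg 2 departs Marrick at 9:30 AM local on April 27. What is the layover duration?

4 hours 35 minutes

Convert departure to UTC: 10:10 PM − 12:45 = 9:25 AM UTC on Apr 27.
Add 4 hours and 30 minutes flight time → 1:55 PM UTC.
Marrick is UTC−9:00, so local arrival = 1:55 PM − 9:00 = 4:55 AM on Apr 27.
Layover = 9:30 AM − 4:55 AM = 4 hours 35 minutes.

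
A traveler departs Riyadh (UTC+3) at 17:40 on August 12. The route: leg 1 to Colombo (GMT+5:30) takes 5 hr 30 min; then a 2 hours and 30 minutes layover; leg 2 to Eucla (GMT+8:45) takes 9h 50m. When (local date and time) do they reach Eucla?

Convert departure to UTC: 17:40 − 3:00 = 14:40 UTC on Aug 12.
Add 5 hours 30 minutes leg 1 → 20:10 UTC.
Add 2 hours 30 minutes layover in Colombo → 22:40 UTC.
Add 9 hours 50 minutes leg 2 → 08:30 UTC (Aug 13).
Eucla is UTC+8:45, so local arrival = 08:30 + 8:45 = 17:15 on Aug 13.

17:15 on Aug 13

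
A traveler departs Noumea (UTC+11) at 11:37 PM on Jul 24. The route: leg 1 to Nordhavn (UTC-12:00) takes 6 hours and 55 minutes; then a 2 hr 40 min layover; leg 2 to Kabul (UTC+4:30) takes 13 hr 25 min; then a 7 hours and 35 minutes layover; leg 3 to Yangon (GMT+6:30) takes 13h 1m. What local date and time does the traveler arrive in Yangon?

Convert departure to UTC: 11:37 PM − 11:00 = 12:37 PM UTC on Jul 24.
Add 6 hours 55 minutes leg 1 → 7:32 PM UTC.
Add 2 hours 40 minutes layover in Nordhavn → 10:12 PM UTC.
Add 13 hours 25 minutes leg 2 → 11:37 AM UTC (Jul 25).
Add 7 hours and 35 minutes layover in Kabul → 7:12 PM UTC.
Add 13 hours 1 minute leg 3 → 8:13 AM UTC (Jul 26).
Yangon is UTC+6:30, so local arrival = 8:13 AM + 6:30 = 2:43 PM on Jul 26.

2:43 PM on July 26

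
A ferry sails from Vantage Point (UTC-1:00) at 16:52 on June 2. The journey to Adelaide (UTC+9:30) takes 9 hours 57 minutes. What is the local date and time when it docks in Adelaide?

Convert departure to UTC: 16:52 + 1:00 = 17:52 UTC on Jun 2.
Add 9 hours 57 minutes travel time → 03:49 UTC (Jun 3).
Adelaide is UTC+9:30, so local arrival = 03:49 + 9:30 = 13:19 on Jun 3.

13:19 on June 3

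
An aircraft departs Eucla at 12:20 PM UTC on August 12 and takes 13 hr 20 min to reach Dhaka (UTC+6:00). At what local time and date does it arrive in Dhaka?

Departure is given in UTC: 12:20 PM on Aug 12.
Add 13 hours and 20 minutes → 1:40 AM UTC (Aug 13).
Dhaka is UTC+6:00: 1:40 AM + 6:00 = 7:40 AM on Aug 13.

7:40 AM on August 13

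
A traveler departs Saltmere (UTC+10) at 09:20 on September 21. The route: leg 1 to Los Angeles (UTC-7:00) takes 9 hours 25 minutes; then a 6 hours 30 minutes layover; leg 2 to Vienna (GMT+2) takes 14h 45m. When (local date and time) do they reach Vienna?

08:00 on Sep 22

Convert departure to UTC: 09:20 − 10:00 = 23:20 UTC on Sep 20.
Add 9 hours 25 minutes leg 1 → 08:45 UTC (Sep 21).
Add 6 hours 30 minutes layover in Los Angeles → 15:15 UTC.
Add 14 hours 45 minutes leg 2 → 06:00 UTC (Sep 22).
Vienna is UTC+2:00, so local arrival = 06:00 + 2:00 = 08:00 on Sep 22.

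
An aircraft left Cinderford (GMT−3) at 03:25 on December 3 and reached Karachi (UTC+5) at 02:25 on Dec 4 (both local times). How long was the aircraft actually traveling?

15 hours

Departure in UTC: 03:25 + 3:00 = 06:25 on Dec 3.
Arrival in UTC: 02:25 − 5:00 = 21:25 on Dec 3.
Elapsed = 21:25 − 06:25 = 15 hours.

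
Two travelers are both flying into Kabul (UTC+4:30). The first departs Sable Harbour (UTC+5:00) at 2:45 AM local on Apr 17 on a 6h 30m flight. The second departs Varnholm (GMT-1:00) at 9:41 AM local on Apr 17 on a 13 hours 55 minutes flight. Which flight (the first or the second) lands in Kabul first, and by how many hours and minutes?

the first, by 20 hours 21 minutes

Flight 1 in UTC: 2:45 AM − 5:00 = 9:45 PM on Apr 16.
+6 hours 30 minutes → arrive 4:15 AM UTC on Apr 17.
Flight 2 in UTC: 9:41 AM + 1:00 = 10:41 AM on Apr 17.
+13 hours 55 minutes → arrive 12:36 AM UTC on Apr 18.
Flight 1 lands earlier by 20 hours 21 minutes.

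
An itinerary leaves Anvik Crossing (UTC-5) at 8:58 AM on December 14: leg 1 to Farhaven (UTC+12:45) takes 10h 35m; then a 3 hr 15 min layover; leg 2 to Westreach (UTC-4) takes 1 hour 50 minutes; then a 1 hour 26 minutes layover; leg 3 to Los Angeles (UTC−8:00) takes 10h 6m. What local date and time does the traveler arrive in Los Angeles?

9:10 AM on December 15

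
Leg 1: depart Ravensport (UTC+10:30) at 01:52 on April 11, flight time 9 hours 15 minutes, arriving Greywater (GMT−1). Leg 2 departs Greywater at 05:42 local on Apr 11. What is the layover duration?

Convert departure to UTC: 01:52 − 10:30 = 15:22 UTC on Apr 10.
Add 9 hours 15 minutes flight time → 00:37 UTC (Apr 11).
Greywater is UTC−1:00, so local arrival = 00:37 − 1:00 = 23:37 on Apr 10.
Layover = 05:42 − 23:37 (+1 day) = 6 hours 5 minutes.

6 hours 5 minutes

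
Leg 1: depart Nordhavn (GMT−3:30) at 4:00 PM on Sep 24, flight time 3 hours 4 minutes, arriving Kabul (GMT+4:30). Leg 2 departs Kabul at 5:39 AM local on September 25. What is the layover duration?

2 hours 35 minutes

Convert departure to UTC: 4:00 PM + 3:30 = 7:30 PM UTC on Sep 24.
Add 3 hours 4 minutes flight time → 10:34 PM UTC.
Kabul is UTC+4:30, so local arrival = 10:34 PM + 4:30 = 3:04 AM on Sep 25.
Layover = 5:39 AM − 3:04 AM = 2 hours 35 minutes.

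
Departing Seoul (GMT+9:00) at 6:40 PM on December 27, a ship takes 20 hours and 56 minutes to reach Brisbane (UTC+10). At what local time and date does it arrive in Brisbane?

4:36 PM on Dec 28

Convert departure to UTC: 6:40 PM − 9:00 = 9:40 AM UTC on Dec 27.
Add 20 hours and 56 minutes travel time → 6:36 AM UTC (Dec 28).
Brisbane is UTC+10:00, so local arrival = 6:36 AM + 10:00 = 4:36 PM on Dec 28.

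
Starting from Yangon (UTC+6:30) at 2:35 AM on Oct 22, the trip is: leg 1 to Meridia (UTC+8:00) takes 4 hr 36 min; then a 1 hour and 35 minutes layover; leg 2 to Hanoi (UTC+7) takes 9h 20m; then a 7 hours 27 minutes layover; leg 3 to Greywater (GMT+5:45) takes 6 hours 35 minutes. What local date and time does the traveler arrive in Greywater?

Convert departure to UTC: 2:35 AM − 6:30 = 8:05 PM UTC on Oct 21.
Add 4 hours 36 minutes leg 1 → 12:41 AM UTC (Oct 22).
Add 1 hour and 35 minutes layover in Meridia → 2:16 AM UTC.
Add 9 hours 20 minutes leg 2 → 11:36 AM UTC.
Add 7 hours 27 minutes layover in Hanoi → 7:03 PM UTC.
Add 6 hours and 35 minutes leg 3 → 1:38 AM UTC (Oct 23).
Greywater is UTC+5:45, so local arrival = 1:38 AM + 5:45 = 7:23 AM on Oct 23.

7:23 AM on October 23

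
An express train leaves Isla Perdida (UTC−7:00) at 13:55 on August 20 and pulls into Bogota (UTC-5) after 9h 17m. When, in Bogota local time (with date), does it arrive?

Bogota is 2:00 ahead of Isla Perdida.
After 9 hours and 17 minutes it is 23:12 in Isla Perdida.
Shift by the zone difference: 23:12 + 2:00 = 01:12 on Aug 21 in Bogota.

01:12 on August 21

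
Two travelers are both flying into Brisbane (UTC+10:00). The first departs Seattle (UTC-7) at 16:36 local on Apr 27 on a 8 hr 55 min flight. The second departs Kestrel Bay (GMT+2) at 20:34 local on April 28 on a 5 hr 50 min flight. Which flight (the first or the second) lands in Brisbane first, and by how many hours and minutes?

Flight 1 in UTC: 16:36 + 7:00 = 23:36 on Apr 27.
+8 hours 55 minutes → arrive 08:31 UTC on Apr 28.
Flight 2 in UTC: 20:34 − 2:00 = 18:34 on Apr 28.
+5 hours and 50 minutes → arrive 00:24 UTC on Apr 29.
Flight 1 lands earlier by 15 hours 53 minutes.

the first, by 15 hours 53 minutes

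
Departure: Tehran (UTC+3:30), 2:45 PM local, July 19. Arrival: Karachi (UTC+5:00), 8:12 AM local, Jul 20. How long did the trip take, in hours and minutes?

15 hours 57 minutes

Departure in UTC: 2:45 PM − 3:30 = 11:15 AM on Jul 19.
Arrival in UTC: 8:12 AM − 5:00 = 3:12 AM on Jul 20.
Elapsed = 3:12 AM − 11:15 AM (+1 day) = 15 hours 57 minutes.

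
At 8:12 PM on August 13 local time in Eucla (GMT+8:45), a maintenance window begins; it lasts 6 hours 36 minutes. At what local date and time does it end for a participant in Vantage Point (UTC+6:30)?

12:33 AM on Aug 14

Convert start to UTC: 8:12 PM − 8:45 = 11:27 AM UTC on Aug 13.
Add 6 hours 36 minutes duration → 6:03 PM UTC.
Vantage Point is UTC+6:30, so local end time = 6:03 PM + 6:30 = 12:33 AM on Aug 14.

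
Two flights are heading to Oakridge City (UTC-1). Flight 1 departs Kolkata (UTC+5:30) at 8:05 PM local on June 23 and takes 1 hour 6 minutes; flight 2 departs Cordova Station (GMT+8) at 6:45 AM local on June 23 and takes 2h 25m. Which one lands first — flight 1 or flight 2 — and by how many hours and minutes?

the second, by 14 hours 31 minutes

Flight 1 in UTC: 8:05 PM − 5:30 = 2:35 PM on Jun 23.
+1 hour 6 minutes → arrive 3:41 PM UTC on Jun 23.
Flight 2 in UTC: 6:45 AM − 8:00 = 10:45 PM on Jun 22.
+2 hours 25 minutes → arrive 1:10 AM UTC on Jun 23.
Flight 2 lands earlier by 14 hours 31 minutes.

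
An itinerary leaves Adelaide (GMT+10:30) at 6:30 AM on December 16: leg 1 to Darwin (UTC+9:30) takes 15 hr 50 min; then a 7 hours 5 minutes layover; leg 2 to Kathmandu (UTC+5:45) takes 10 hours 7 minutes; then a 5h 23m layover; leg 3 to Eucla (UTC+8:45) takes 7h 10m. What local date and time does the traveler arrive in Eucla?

Convert departure to UTC: 6:30 AM − 10:30 = 8:00 PM UTC on Dec 15.
Add 15 hours and 50 minutes leg 1 → 11:50 AM UTC (Dec 16).
Add 7 hours 5 minutes layover in Darwin → 6:55 PM UTC.
Add 10 hours 7 minutes leg 2 → 5:02 AM UTC (Dec 17).
Add 5 hours 23 minutes layover in Kathmandu → 10:25 AM UTC.
Add 7 hours 10 minutes leg 3 → 5:35 PM UTC.
Eucla is UTC+8:45, so local arrival = 5:35 PM + 8:45 = 2:20 AM on Dec 18.

2:20 AM on December 18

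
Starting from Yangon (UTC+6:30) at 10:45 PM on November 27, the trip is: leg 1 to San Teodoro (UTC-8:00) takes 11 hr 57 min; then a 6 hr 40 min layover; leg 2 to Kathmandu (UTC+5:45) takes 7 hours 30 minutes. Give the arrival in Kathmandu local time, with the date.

Convert departure to UTC: 10:45 PM − 6:30 = 4:15 PM UTC on Nov 27.
Add 11 hours and 57 minutes leg 1 → 4:12 AM UTC (Nov 28).
Add 6 hours 40 minutes layover in San Teodoro → 10:52 AM UTC.
Add 7 hours 30 minutes leg 2 → 6:22 PM UTC.
Kathmandu is UTC+5:45, so local arrival = 6:22 PM + 5:45 = 12:07 AM on Nov 29.

12:07 AM on November 29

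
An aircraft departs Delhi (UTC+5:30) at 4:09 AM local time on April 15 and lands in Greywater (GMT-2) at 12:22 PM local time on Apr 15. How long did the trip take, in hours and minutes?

15 hours 43 minutes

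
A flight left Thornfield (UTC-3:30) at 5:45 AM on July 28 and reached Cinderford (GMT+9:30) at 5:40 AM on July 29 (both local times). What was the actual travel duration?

Departure in UTC: 5:45 AM + 3:30 = 9:15 AM on Jul 28.
Arrival in UTC: 5:40 AM − 9:30 = 8:10 PM on Jul 28.
Elapsed = 8:10 PM − 9:15 AM = 10 hours 55 minutes.

10 hours 55 minutes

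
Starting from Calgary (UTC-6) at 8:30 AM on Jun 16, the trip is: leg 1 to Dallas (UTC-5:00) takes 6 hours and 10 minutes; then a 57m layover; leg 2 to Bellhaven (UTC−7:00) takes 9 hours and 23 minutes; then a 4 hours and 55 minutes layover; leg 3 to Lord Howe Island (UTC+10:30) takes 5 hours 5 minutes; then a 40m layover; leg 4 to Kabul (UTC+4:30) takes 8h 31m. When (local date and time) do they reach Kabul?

Convert departure to UTC: 8:30 AM + 6:00 = 2:30 PM UTC on Jun 16.
Add 6 hours and 10 minutes leg 1 → 8:40 PM UTC.
Add 57 minutes layover in Dallas → 9:37 PM UTC.
Add 9 hours and 23 minutes leg 2 → 7:00 AM UTC (Jun 17).
Add 4 hours 55 minutes layover in Bellhaven → 11:55 AM UTC.
Add 5 hours and 5 minutes leg 3 → 5:00 PM UTC.
Add 40 minutes layover in Lord Howe Island → 5:40 PM UTC.
Add 8 hours and 31 minutes leg 4 → 2:11 AM UTC (Jun 18).
Kabul is UTC+4:30, so local arrival = 2:11 AM + 4:30 = 6:41 AM on Jun 18.

6:41 AM on Jun 18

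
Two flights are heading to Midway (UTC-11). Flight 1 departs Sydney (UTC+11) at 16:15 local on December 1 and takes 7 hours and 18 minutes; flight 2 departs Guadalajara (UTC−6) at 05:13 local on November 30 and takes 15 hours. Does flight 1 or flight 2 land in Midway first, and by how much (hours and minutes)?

Flight 1 in UTC: 16:15 − 11:00 = 05:15 on Dec 1.
+7 hours 18 minutes → arrive 12:33 UTC on Dec 1.
Flight 2 in UTC: 05:13 + 6:00 = 11:13 on Nov 30.
+15 hours → arrive 02:13 UTC on Dec 1.
Flight 2 lands earlier by 10 hours 20 minutes.

the second, by 10 hours 20 minutes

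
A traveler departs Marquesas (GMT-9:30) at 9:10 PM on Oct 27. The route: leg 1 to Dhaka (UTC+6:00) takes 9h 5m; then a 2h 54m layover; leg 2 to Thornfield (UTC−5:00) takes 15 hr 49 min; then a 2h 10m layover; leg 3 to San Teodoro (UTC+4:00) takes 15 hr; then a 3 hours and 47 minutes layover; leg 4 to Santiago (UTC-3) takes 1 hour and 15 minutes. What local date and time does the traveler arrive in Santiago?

5:40 AM on Oct 30

Convert departure to UTC: 9:10 PM + 9:30 = 6:40 AM UTC on Oct 28.
Add 9 hours 5 minutes leg 1 → 3:45 PM UTC.
Add 2 hours 54 minutes layover in Dhaka → 6:39 PM UTC.
Add 15 hours and 49 minutes leg 2 → 10:28 AM UTC (Oct 29).
Add 2 hours 10 minutes layover in Thornfield → 12:38 PM UTC.
Add 15 hours leg 3 → 3:38 AM UTC (Oct 30).
Add 3 hours 47 minutes layover in San Teodoro → 7:25 AM UTC.
Add 1 hour 15 minutes leg 4 → 8:40 AM UTC.
Santiago is UTC−3:00, so local arrival = 8:40 AM − 3:00 = 5:40 AM on Oct 30.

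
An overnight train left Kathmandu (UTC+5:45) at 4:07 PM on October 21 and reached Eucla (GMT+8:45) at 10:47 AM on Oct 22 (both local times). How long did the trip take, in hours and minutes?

15 hours 40 minutes

Departure in UTC: 4:07 PM − 5:45 = 10:22 AM on Oct 21.
Arrival in UTC: 10:47 AM − 8:45 = 2:02 AM on Oct 22.
Elapsed = 2:02 AM − 10:22 AM (+1 day) = 15 hours 40 minutes.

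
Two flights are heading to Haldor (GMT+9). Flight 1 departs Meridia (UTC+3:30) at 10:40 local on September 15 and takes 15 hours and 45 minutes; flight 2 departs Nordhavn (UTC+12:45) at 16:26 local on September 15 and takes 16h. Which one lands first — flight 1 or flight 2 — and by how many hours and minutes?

the second, by 3 hours 14 minutes

Flight 1 in UTC: 10:40 − 3:30 = 07:10 on Sep 15.
+15 hours 45 minutes → arrive 22:55 UTC on Sep 15.
Flight 2 in UTC: 16:26 − 12:45 = 03:41 on Sep 15.
+16 hours → arrive 19:41 UTC on Sep 15.
Flight 2 lands earlier by 3 hours 14 minutes.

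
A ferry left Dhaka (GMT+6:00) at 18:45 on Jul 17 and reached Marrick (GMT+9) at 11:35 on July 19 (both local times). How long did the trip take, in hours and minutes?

37 hours 50 minutes

Marrick is 3:00 ahead of Dhaka.
Clock-face elapsed time (ignoring zones) is 40 hours 50 minutes.
Actual elapsed = 40 hours 50 minutes − 3:00 = 37 hours 50 minutes.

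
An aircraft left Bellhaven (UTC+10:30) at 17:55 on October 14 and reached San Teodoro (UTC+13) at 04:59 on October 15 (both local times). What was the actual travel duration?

8 hours 34 minutes

Departure in UTC: 17:55 − 10:30 = 07:25 on Oct 14.
Arrival in UTC: 04:59 − 13:00 = 15:59 on Oct 14.
Elapsed = 15:59 − 07:25 = 8 hours 34 minutes.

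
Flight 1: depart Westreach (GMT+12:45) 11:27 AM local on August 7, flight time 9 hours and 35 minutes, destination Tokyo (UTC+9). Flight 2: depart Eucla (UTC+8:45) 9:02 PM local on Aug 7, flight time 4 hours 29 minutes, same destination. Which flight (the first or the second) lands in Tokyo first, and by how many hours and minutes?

the first, by 8 hours 29 minutes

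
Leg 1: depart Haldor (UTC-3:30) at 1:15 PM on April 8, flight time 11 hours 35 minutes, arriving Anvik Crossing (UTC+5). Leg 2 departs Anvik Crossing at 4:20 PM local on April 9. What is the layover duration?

Convert departure to UTC: 1:15 PM + 3:30 = 4:45 PM UTC on Apr 8.
Add 11 hours and 35 minutes flight time → 4:20 AM UTC (Apr 9).
Anvik Crossing is UTC+5:00, so local arrival = 4:20 AM + 5:00 = 9:20 AM on Apr 9.
Layover = 4:20 PM − 9:20 AM = 7 hours.

7 hours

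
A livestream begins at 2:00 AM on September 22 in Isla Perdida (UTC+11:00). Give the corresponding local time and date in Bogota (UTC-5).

10:00 AM on September 21

In UTC: 2:00 AM − 11:00 = 3:00 PM on Sep 21.
Bogota is UTC−5:00: 3:00 PM − 5:00 = 10:00 AM on Sep 21.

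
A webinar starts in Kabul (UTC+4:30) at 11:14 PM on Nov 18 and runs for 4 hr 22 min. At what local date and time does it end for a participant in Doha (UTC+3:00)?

Doha is 1:30 behind Kabul.
After 4 hours and 22 minutes it is 3:36 AM (Nov 19) in Kabul.
Shift by the zone difference: 3:36 AM − 1:30 = 2:06 AM on Nov 19 in Doha.

2:06 AM on Nov 19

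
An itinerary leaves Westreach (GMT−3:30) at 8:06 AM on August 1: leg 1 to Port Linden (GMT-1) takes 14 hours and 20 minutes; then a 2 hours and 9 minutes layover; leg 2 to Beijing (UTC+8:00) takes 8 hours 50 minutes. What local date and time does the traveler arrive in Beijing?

Convert departure to UTC: 8:06 AM + 3:30 = 11:36 AM UTC on Aug 1.
Add 14 hours and 20 minutes leg 1 → 1:56 AM UTC (Aug 2).
Add 2 hours 9 minutes layover in Port Linden → 4:05 AM UTC.
Add 8 hours 50 minutes leg 2 → 12:55 PM UTC.
Beijing is UTC+8:00, so local arrival = 12:55 PM + 8:00 = 8:55 PM on Aug 2.

8:55 PM on August 2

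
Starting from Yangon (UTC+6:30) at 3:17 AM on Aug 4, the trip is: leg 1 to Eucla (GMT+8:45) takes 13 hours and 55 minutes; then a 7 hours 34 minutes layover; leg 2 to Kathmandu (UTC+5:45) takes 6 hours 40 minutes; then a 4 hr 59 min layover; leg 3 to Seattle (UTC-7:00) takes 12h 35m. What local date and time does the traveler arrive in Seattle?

11:30 AM on Aug 5

Convert departure to UTC: 3:17 AM − 6:30 = 8:47 PM UTC on Aug 3.
Add 13 hours and 55 minutes leg 1 → 10:42 AM UTC (Aug 4).
Add 7 hours 34 minutes layover in Eucla → 6:16 PM UTC.
Add 6 hours 40 minutes leg 2 → 12:56 AM UTC (Aug 5).
Add 4 hours 59 minutes layover in Kathmandu → 5:55 AM UTC.
Add 12 hours and 35 minutes leg 3 → 6:30 PM UTC.
Seattle is UTC−7:00, so local arrival = 6:30 PM − 7:00 = 11:30 AM on Aug 5.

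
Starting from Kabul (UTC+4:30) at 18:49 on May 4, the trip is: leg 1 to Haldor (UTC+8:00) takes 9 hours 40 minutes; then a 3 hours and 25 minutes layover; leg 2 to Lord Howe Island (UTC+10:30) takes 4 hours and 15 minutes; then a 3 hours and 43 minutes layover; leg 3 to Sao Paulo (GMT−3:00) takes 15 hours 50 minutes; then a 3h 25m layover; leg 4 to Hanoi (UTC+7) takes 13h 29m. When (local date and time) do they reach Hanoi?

03:06 on May 7

Convert departure to UTC: 18:49 − 4:30 = 14:19 UTC on May 4.
Add 9 hours and 40 minutes leg 1 → 23:59 UTC.
Add 3 hours 25 minutes layover in Haldor → 03:24 UTC (May 5).
Add 4 hours and 15 minutes leg 2 → 07:39 UTC.
Add 3 hours 43 minutes layover in Lord Howe Island → 11:22 UTC.
Add 15 hours and 50 minutes leg 3 → 03:12 UTC (May 6).
Add 3 hours and 25 minutes layover in Sao Paulo → 06:37 UTC.
Add 13 hours 29 minutes leg 4 → 20:06 UTC.
Hanoi is UTC+7:00, so local arrival = 20:06 + 7:00 = 03:06 on May 7.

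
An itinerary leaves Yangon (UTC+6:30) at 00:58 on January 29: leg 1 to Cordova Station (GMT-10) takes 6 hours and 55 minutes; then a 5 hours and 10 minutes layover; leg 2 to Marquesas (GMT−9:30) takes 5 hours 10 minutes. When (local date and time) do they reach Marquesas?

02:13 on January 29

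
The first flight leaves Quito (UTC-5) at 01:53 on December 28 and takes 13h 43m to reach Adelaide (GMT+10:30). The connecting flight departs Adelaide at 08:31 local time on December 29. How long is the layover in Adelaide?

1 hour 25 minutes

Convert departure to UTC: 01:53 + 5:00 = 06:53 UTC on Dec 28.
Add 13 hours 43 minutes flight time → 20:36 UTC.
Adelaide is UTC+10:30, so local arrival = 20:36 + 10:30 = 07:06 on Dec 29.
Layover = 08:31 − 07:06 = 1 hour 25 minutes.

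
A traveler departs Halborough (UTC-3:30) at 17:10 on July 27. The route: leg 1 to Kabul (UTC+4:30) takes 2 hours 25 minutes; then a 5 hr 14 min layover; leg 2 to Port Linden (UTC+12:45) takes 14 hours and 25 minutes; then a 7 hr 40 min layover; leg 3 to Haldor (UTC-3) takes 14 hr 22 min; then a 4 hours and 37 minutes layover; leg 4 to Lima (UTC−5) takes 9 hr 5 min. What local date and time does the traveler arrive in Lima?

01:28 on July 30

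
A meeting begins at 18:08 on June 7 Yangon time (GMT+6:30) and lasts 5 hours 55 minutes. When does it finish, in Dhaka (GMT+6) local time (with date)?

23:33 on June 7

Convert start to UTC: 18:08 − 6:30 = 11:38 UTC on Jun 7.
Add 5 hours 55 minutes duration → 17:33 UTC.
Dhaka is UTC+6:00, so local end time = 17:33 + 6:00 = 23:33 on Jun 7.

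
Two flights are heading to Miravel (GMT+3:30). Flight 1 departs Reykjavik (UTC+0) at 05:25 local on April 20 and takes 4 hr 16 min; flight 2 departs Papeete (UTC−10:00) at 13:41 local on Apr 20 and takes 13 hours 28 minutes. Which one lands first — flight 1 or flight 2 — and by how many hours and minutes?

the first, by 27 hours 28 minutes

Flight 1 departs at 05:25 UTC (Apr 20).
+4 hours and 16 minutes → arrive 09:41 UTC on Apr 20.
Flight 2 in UTC: 13:41 + 10:00 = 23:41 on Apr 20.
+13 hours 28 minutes → arrive 13:09 UTC on Apr 21.
Flight 1 lands earlier by 27 hours 28 minutes.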